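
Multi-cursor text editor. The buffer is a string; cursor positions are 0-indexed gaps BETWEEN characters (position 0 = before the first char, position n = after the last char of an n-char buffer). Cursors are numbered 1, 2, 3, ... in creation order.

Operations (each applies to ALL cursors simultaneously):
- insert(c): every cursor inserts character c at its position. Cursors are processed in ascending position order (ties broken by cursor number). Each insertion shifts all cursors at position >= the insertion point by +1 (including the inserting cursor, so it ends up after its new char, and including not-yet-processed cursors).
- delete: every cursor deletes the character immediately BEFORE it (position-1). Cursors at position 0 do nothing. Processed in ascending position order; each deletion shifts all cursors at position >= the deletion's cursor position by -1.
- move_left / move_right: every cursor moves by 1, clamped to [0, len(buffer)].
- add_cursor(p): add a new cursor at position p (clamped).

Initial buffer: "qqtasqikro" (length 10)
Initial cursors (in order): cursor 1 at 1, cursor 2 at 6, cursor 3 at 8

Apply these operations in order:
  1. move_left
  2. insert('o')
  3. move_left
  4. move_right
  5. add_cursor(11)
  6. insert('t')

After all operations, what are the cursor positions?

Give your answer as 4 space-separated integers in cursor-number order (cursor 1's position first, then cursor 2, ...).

Answer: 2 9 13 15

Derivation:
After op 1 (move_left): buffer="qqtasqikro" (len 10), cursors c1@0 c2@5 c3@7, authorship ..........
After op 2 (insert('o')): buffer="oqqtasoqiokro" (len 13), cursors c1@1 c2@7 c3@10, authorship 1.....2..3...
After op 3 (move_left): buffer="oqqtasoqiokro" (len 13), cursors c1@0 c2@6 c3@9, authorship 1.....2..3...
After op 4 (move_right): buffer="oqqtasoqiokro" (len 13), cursors c1@1 c2@7 c3@10, authorship 1.....2..3...
After op 5 (add_cursor(11)): buffer="oqqtasoqiokro" (len 13), cursors c1@1 c2@7 c3@10 c4@11, authorship 1.....2..3...
After op 6 (insert('t')): buffer="otqqtasotqiotktro" (len 17), cursors c1@2 c2@9 c3@13 c4@15, authorship 11.....22..33.4..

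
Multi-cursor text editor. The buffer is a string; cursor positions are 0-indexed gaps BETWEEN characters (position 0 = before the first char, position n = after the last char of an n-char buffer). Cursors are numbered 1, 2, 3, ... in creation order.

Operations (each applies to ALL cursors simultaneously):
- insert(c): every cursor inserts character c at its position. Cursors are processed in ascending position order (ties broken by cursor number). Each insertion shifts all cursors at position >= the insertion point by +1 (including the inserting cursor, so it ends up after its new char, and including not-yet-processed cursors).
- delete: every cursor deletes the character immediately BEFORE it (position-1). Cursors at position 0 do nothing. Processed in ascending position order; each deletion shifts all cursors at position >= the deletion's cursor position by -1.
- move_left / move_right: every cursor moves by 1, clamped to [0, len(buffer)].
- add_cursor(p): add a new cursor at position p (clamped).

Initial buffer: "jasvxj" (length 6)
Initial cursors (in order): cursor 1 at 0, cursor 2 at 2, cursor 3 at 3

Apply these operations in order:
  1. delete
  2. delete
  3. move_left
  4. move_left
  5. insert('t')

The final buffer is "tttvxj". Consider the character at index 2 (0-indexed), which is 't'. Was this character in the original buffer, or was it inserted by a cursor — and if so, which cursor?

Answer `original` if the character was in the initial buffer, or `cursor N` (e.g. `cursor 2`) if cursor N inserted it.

After op 1 (delete): buffer="jvxj" (len 4), cursors c1@0 c2@1 c3@1, authorship ....
After op 2 (delete): buffer="vxj" (len 3), cursors c1@0 c2@0 c3@0, authorship ...
After op 3 (move_left): buffer="vxj" (len 3), cursors c1@0 c2@0 c3@0, authorship ...
After op 4 (move_left): buffer="vxj" (len 3), cursors c1@0 c2@0 c3@0, authorship ...
After op 5 (insert('t')): buffer="tttvxj" (len 6), cursors c1@3 c2@3 c3@3, authorship 123...
Authorship (.=original, N=cursor N): 1 2 3 . . .
Index 2: author = 3

Answer: cursor 3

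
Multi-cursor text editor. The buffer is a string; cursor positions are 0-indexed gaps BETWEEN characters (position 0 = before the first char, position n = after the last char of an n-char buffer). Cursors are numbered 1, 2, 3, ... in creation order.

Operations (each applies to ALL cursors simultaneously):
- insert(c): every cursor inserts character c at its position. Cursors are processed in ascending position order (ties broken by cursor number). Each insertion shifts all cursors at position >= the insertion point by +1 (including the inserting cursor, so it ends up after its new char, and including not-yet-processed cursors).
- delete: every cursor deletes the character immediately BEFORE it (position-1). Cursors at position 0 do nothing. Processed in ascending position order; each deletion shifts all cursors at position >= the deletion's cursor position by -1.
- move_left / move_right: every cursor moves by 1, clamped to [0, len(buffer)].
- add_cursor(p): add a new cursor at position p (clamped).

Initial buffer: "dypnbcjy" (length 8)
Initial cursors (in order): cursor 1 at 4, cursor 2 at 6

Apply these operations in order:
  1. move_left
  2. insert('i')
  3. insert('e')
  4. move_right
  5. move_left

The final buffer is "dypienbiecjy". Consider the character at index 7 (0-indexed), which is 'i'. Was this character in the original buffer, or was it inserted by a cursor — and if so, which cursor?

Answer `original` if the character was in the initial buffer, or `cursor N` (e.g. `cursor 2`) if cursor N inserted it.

After op 1 (move_left): buffer="dypnbcjy" (len 8), cursors c1@3 c2@5, authorship ........
After op 2 (insert('i')): buffer="dypinbicjy" (len 10), cursors c1@4 c2@7, authorship ...1..2...
After op 3 (insert('e')): buffer="dypienbiecjy" (len 12), cursors c1@5 c2@9, authorship ...11..22...
After op 4 (move_right): buffer="dypienbiecjy" (len 12), cursors c1@6 c2@10, authorship ...11..22...
After op 5 (move_left): buffer="dypienbiecjy" (len 12), cursors c1@5 c2@9, authorship ...11..22...
Authorship (.=original, N=cursor N): . . . 1 1 . . 2 2 . . .
Index 7: author = 2

Answer: cursor 2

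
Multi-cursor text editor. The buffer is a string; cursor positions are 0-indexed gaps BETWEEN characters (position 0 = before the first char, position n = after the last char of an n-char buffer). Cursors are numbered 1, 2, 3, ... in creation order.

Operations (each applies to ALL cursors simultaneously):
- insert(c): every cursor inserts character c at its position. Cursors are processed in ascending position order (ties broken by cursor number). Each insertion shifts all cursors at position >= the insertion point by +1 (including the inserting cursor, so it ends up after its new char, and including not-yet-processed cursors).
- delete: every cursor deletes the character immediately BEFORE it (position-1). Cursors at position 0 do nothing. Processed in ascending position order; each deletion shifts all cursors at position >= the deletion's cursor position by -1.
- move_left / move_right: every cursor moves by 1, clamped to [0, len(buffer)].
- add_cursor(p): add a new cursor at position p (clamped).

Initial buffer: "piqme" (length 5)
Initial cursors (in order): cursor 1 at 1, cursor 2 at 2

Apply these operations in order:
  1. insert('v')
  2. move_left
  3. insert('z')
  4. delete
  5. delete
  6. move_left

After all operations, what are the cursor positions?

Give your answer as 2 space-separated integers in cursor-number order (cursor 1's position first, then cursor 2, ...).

After op 1 (insert('v')): buffer="pvivqme" (len 7), cursors c1@2 c2@4, authorship .1.2...
After op 2 (move_left): buffer="pvivqme" (len 7), cursors c1@1 c2@3, authorship .1.2...
After op 3 (insert('z')): buffer="pzvizvqme" (len 9), cursors c1@2 c2@5, authorship .11.22...
After op 4 (delete): buffer="pvivqme" (len 7), cursors c1@1 c2@3, authorship .1.2...
After op 5 (delete): buffer="vvqme" (len 5), cursors c1@0 c2@1, authorship 12...
After op 6 (move_left): buffer="vvqme" (len 5), cursors c1@0 c2@0, authorship 12...

Answer: 0 0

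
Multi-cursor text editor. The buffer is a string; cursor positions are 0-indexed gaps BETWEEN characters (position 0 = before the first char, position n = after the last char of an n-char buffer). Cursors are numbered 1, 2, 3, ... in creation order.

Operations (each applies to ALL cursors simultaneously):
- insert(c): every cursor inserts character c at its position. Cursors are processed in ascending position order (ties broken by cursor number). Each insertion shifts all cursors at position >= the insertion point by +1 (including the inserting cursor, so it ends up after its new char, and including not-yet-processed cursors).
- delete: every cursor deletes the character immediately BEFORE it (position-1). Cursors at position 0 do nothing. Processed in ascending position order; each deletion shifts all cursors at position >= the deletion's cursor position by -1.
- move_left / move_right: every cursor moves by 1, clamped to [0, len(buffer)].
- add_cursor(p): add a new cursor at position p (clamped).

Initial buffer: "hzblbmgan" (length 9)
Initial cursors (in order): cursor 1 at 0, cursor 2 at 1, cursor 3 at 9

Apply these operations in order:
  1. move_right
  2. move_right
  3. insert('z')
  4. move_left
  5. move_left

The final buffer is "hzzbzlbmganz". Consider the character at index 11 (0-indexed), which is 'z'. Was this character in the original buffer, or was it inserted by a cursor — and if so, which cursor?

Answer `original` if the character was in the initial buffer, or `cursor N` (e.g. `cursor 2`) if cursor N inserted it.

Answer: cursor 3

Derivation:
After op 1 (move_right): buffer="hzblbmgan" (len 9), cursors c1@1 c2@2 c3@9, authorship .........
After op 2 (move_right): buffer="hzblbmgan" (len 9), cursors c1@2 c2@3 c3@9, authorship .........
After op 3 (insert('z')): buffer="hzzbzlbmganz" (len 12), cursors c1@3 c2@5 c3@12, authorship ..1.2......3
After op 4 (move_left): buffer="hzzbzlbmganz" (len 12), cursors c1@2 c2@4 c3@11, authorship ..1.2......3
After op 5 (move_left): buffer="hzzbzlbmganz" (len 12), cursors c1@1 c2@3 c3@10, authorship ..1.2......3
Authorship (.=original, N=cursor N): . . 1 . 2 . . . . . . 3
Index 11: author = 3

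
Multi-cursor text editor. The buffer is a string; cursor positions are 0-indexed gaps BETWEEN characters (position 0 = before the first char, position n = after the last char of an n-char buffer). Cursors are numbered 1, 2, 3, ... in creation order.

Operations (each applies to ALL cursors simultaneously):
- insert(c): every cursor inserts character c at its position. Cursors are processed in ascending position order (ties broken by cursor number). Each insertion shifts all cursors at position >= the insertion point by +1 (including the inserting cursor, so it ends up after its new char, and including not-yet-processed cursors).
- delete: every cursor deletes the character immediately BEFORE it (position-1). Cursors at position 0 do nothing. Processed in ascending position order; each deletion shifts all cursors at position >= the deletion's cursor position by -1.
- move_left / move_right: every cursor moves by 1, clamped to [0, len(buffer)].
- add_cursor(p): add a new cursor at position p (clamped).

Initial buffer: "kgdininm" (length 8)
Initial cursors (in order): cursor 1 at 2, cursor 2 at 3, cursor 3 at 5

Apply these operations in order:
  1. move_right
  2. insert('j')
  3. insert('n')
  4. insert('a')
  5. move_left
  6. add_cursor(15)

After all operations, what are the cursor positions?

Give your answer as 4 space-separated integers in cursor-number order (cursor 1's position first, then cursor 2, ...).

Answer: 5 9 14 15

Derivation:
After op 1 (move_right): buffer="kgdininm" (len 8), cursors c1@3 c2@4 c3@6, authorship ........
After op 2 (insert('j')): buffer="kgdjijnijnm" (len 11), cursors c1@4 c2@6 c3@9, authorship ...1.2..3..
After op 3 (insert('n')): buffer="kgdjnijnnijnnm" (len 14), cursors c1@5 c2@8 c3@12, authorship ...11.22..33..
After op 4 (insert('a')): buffer="kgdjnaijnanijnanm" (len 17), cursors c1@6 c2@10 c3@15, authorship ...111.222..333..
After op 5 (move_left): buffer="kgdjnaijnanijnanm" (len 17), cursors c1@5 c2@9 c3@14, authorship ...111.222..333..
After op 6 (add_cursor(15)): buffer="kgdjnaijnanijnanm" (len 17), cursors c1@5 c2@9 c3@14 c4@15, authorship ...111.222..333..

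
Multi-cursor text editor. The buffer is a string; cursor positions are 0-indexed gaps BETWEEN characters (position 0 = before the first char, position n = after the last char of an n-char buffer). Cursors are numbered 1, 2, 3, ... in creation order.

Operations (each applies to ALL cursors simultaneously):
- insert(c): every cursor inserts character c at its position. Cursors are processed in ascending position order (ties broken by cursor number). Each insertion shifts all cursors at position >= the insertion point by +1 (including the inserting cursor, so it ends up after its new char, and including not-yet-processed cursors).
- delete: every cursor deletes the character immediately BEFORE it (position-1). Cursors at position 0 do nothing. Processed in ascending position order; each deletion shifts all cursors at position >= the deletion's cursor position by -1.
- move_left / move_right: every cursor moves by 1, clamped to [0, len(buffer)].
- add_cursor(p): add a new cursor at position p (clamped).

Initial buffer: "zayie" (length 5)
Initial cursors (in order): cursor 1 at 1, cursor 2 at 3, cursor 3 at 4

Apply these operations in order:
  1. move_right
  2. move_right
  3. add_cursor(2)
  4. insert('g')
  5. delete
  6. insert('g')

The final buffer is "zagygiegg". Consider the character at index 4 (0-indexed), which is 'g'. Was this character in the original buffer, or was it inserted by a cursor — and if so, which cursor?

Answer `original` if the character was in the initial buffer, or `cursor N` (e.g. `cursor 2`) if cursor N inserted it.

After op 1 (move_right): buffer="zayie" (len 5), cursors c1@2 c2@4 c3@5, authorship .....
After op 2 (move_right): buffer="zayie" (len 5), cursors c1@3 c2@5 c3@5, authorship .....
After op 3 (add_cursor(2)): buffer="zayie" (len 5), cursors c4@2 c1@3 c2@5 c3@5, authorship .....
After op 4 (insert('g')): buffer="zagygiegg" (len 9), cursors c4@3 c1@5 c2@9 c3@9, authorship ..4.1..23
After op 5 (delete): buffer="zayie" (len 5), cursors c4@2 c1@3 c2@5 c3@5, authorship .....
After op 6 (insert('g')): buffer="zagygiegg" (len 9), cursors c4@3 c1@5 c2@9 c3@9, authorship ..4.1..23
Authorship (.=original, N=cursor N): . . 4 . 1 . . 2 3
Index 4: author = 1

Answer: cursor 1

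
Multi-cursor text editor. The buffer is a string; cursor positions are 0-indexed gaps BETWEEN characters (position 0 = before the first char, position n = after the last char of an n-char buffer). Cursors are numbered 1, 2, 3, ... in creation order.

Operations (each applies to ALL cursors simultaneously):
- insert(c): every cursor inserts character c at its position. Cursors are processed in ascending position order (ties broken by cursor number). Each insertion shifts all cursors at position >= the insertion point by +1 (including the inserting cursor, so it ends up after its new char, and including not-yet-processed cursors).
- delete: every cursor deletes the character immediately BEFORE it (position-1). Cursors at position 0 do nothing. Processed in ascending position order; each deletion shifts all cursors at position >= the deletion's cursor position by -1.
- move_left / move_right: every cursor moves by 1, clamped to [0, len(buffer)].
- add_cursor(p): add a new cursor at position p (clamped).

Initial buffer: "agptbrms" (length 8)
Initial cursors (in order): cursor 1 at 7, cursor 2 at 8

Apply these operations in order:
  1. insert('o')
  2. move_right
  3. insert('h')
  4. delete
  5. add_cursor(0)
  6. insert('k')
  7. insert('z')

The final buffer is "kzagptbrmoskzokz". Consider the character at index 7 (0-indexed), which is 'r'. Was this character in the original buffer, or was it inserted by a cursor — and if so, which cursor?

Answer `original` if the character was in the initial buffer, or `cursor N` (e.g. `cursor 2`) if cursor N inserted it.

After op 1 (insert('o')): buffer="agptbrmoso" (len 10), cursors c1@8 c2@10, authorship .......1.2
After op 2 (move_right): buffer="agptbrmoso" (len 10), cursors c1@9 c2@10, authorship .......1.2
After op 3 (insert('h')): buffer="agptbrmoshoh" (len 12), cursors c1@10 c2@12, authorship .......1.122
After op 4 (delete): buffer="agptbrmoso" (len 10), cursors c1@9 c2@10, authorship .......1.2
After op 5 (add_cursor(0)): buffer="agptbrmoso" (len 10), cursors c3@0 c1@9 c2@10, authorship .......1.2
After op 6 (insert('k')): buffer="kagptbrmoskok" (len 13), cursors c3@1 c1@11 c2@13, authorship 3.......1.122
After op 7 (insert('z')): buffer="kzagptbrmoskzokz" (len 16), cursors c3@2 c1@13 c2@16, authorship 33.......1.11222
Authorship (.=original, N=cursor N): 3 3 . . . . . . . 1 . 1 1 2 2 2
Index 7: author = original

Answer: original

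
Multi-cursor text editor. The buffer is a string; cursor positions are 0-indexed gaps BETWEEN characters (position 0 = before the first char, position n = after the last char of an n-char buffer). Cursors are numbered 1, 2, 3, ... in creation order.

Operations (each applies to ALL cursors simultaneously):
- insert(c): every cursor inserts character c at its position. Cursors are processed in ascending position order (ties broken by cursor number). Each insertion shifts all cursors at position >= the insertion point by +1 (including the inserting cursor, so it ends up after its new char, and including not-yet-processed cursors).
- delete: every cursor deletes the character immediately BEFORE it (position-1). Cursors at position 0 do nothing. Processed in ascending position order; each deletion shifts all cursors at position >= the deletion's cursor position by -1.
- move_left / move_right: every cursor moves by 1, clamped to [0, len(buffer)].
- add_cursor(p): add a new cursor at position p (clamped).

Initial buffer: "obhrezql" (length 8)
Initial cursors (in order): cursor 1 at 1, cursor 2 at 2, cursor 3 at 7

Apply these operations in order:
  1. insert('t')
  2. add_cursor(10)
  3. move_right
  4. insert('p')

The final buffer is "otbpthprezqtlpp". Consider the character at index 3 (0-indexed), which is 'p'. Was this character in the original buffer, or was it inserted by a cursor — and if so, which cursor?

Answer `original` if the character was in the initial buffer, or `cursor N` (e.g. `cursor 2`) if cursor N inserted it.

After op 1 (insert('t')): buffer="otbthrezqtl" (len 11), cursors c1@2 c2@4 c3@10, authorship .1.2.....3.
After op 2 (add_cursor(10)): buffer="otbthrezqtl" (len 11), cursors c1@2 c2@4 c3@10 c4@10, authorship .1.2.....3.
After op 3 (move_right): buffer="otbthrezqtl" (len 11), cursors c1@3 c2@5 c3@11 c4@11, authorship .1.2.....3.
After op 4 (insert('p')): buffer="otbpthprezqtlpp" (len 15), cursors c1@4 c2@7 c3@15 c4@15, authorship .1.12.2....3.34
Authorship (.=original, N=cursor N): . 1 . 1 2 . 2 . . . . 3 . 3 4
Index 3: author = 1

Answer: cursor 1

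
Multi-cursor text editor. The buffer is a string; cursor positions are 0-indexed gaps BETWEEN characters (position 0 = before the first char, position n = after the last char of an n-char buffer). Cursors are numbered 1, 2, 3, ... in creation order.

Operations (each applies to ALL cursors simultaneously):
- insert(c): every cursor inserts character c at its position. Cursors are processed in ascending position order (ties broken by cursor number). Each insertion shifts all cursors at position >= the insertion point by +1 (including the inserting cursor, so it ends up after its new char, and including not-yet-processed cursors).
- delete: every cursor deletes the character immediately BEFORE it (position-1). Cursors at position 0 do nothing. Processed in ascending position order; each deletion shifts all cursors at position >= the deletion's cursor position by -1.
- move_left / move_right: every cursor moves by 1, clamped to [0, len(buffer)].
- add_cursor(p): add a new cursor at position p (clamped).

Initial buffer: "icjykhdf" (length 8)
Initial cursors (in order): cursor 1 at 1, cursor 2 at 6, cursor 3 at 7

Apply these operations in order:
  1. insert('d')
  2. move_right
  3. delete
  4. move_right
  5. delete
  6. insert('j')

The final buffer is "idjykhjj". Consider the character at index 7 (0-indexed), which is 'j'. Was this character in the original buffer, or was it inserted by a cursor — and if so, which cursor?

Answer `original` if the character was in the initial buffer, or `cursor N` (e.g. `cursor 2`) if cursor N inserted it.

Answer: cursor 3

Derivation:
After op 1 (insert('d')): buffer="idcjykhdddf" (len 11), cursors c1@2 c2@8 c3@10, authorship .1.....2.3.
After op 2 (move_right): buffer="idcjykhdddf" (len 11), cursors c1@3 c2@9 c3@11, authorship .1.....2.3.
After op 3 (delete): buffer="idjykhdd" (len 8), cursors c1@2 c2@7 c3@8, authorship .1....23
After op 4 (move_right): buffer="idjykhdd" (len 8), cursors c1@3 c2@8 c3@8, authorship .1....23
After op 5 (delete): buffer="idykh" (len 5), cursors c1@2 c2@5 c3@5, authorship .1...
After op 6 (insert('j')): buffer="idjykhjj" (len 8), cursors c1@3 c2@8 c3@8, authorship .11...23
Authorship (.=original, N=cursor N): . 1 1 . . . 2 3
Index 7: author = 3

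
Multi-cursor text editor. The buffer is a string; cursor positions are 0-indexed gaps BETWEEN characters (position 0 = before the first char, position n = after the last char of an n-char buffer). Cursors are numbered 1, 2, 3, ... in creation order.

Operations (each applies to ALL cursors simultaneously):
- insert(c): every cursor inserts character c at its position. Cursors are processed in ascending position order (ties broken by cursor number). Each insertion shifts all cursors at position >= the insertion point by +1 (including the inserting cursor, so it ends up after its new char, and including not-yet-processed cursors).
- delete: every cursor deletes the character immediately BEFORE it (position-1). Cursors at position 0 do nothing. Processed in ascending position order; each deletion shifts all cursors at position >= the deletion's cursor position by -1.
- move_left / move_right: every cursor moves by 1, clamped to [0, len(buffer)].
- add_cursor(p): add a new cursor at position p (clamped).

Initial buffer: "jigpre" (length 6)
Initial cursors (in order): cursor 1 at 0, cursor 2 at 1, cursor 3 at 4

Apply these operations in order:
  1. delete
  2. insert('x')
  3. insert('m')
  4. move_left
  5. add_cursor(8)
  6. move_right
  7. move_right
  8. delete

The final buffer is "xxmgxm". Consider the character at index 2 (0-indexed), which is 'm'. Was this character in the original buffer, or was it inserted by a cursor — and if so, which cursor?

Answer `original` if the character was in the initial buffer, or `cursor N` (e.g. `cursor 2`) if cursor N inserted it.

Answer: cursor 1

Derivation:
After op 1 (delete): buffer="igre" (len 4), cursors c1@0 c2@0 c3@2, authorship ....
After op 2 (insert('x')): buffer="xxigxre" (len 7), cursors c1@2 c2@2 c3@5, authorship 12..3..
After op 3 (insert('m')): buffer="xxmmigxmre" (len 10), cursors c1@4 c2@4 c3@8, authorship 1212..33..
After op 4 (move_left): buffer="xxmmigxmre" (len 10), cursors c1@3 c2@3 c3@7, authorship 1212..33..
After op 5 (add_cursor(8)): buffer="xxmmigxmre" (len 10), cursors c1@3 c2@3 c3@7 c4@8, authorship 1212..33..
After op 6 (move_right): buffer="xxmmigxmre" (len 10), cursors c1@4 c2@4 c3@8 c4@9, authorship 1212..33..
After op 7 (move_right): buffer="xxmmigxmre" (len 10), cursors c1@5 c2@5 c3@9 c4@10, authorship 1212..33..
After op 8 (delete): buffer="xxmgxm" (len 6), cursors c1@3 c2@3 c3@6 c4@6, authorship 121.33
Authorship (.=original, N=cursor N): 1 2 1 . 3 3
Index 2: author = 1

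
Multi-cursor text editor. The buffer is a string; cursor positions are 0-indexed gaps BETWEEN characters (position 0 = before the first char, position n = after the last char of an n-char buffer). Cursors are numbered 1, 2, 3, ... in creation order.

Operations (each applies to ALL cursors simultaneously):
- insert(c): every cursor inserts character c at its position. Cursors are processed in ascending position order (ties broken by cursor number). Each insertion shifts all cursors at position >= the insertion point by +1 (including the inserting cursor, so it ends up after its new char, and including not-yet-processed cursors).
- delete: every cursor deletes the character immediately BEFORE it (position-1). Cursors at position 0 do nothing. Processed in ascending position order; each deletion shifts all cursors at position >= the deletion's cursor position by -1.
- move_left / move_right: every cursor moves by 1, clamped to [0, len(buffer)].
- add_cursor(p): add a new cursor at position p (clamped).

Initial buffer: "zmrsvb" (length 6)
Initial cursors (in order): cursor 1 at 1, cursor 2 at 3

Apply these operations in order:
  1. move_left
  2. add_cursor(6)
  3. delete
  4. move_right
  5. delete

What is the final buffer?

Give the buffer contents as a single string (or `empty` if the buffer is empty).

Answer: s

Derivation:
After op 1 (move_left): buffer="zmrsvb" (len 6), cursors c1@0 c2@2, authorship ......
After op 2 (add_cursor(6)): buffer="zmrsvb" (len 6), cursors c1@0 c2@2 c3@6, authorship ......
After op 3 (delete): buffer="zrsv" (len 4), cursors c1@0 c2@1 c3@4, authorship ....
After op 4 (move_right): buffer="zrsv" (len 4), cursors c1@1 c2@2 c3@4, authorship ....
After op 5 (delete): buffer="s" (len 1), cursors c1@0 c2@0 c3@1, authorship .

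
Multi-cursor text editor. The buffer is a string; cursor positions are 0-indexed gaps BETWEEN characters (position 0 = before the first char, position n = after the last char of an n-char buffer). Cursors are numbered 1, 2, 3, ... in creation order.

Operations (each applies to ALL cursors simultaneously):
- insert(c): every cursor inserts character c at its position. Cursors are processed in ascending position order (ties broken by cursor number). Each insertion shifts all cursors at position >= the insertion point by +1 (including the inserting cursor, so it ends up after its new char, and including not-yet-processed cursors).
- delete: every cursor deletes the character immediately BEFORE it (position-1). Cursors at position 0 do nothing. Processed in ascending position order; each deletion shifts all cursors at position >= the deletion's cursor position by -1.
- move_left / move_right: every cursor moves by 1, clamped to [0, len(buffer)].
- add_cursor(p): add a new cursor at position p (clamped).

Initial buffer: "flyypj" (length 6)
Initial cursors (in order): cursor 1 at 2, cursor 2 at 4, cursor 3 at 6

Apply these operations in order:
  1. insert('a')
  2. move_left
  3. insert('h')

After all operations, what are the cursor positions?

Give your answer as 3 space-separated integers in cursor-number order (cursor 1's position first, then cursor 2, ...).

After op 1 (insert('a')): buffer="flayyapja" (len 9), cursors c1@3 c2@6 c3@9, authorship ..1..2..3
After op 2 (move_left): buffer="flayyapja" (len 9), cursors c1@2 c2@5 c3@8, authorship ..1..2..3
After op 3 (insert('h')): buffer="flhayyhapjha" (len 12), cursors c1@3 c2@7 c3@11, authorship ..11..22..33

Answer: 3 7 11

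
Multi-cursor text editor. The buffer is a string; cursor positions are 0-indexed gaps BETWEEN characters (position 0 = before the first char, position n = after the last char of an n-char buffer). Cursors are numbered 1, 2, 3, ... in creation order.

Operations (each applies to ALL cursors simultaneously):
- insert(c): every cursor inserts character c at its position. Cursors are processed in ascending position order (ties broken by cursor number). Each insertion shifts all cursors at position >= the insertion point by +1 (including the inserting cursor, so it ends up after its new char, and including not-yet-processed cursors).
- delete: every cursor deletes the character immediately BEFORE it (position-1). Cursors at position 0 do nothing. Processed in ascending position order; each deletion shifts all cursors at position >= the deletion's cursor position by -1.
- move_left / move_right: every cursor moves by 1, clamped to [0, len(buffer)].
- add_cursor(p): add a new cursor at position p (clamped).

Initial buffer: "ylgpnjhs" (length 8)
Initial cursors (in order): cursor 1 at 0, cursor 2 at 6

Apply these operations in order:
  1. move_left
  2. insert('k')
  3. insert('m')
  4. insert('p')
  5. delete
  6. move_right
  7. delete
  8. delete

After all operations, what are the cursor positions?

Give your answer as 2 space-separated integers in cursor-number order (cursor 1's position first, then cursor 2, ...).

Answer: 1 6

Derivation:
After op 1 (move_left): buffer="ylgpnjhs" (len 8), cursors c1@0 c2@5, authorship ........
After op 2 (insert('k')): buffer="kylgpnkjhs" (len 10), cursors c1@1 c2@7, authorship 1.....2...
After op 3 (insert('m')): buffer="kmylgpnkmjhs" (len 12), cursors c1@2 c2@9, authorship 11.....22...
After op 4 (insert('p')): buffer="kmpylgpnkmpjhs" (len 14), cursors c1@3 c2@11, authorship 111.....222...
After op 5 (delete): buffer="kmylgpnkmjhs" (len 12), cursors c1@2 c2@9, authorship 11.....22...
After op 6 (move_right): buffer="kmylgpnkmjhs" (len 12), cursors c1@3 c2@10, authorship 11.....22...
After op 7 (delete): buffer="kmlgpnkmhs" (len 10), cursors c1@2 c2@8, authorship 11....22..
After op 8 (delete): buffer="klgpnkhs" (len 8), cursors c1@1 c2@6, authorship 1....2..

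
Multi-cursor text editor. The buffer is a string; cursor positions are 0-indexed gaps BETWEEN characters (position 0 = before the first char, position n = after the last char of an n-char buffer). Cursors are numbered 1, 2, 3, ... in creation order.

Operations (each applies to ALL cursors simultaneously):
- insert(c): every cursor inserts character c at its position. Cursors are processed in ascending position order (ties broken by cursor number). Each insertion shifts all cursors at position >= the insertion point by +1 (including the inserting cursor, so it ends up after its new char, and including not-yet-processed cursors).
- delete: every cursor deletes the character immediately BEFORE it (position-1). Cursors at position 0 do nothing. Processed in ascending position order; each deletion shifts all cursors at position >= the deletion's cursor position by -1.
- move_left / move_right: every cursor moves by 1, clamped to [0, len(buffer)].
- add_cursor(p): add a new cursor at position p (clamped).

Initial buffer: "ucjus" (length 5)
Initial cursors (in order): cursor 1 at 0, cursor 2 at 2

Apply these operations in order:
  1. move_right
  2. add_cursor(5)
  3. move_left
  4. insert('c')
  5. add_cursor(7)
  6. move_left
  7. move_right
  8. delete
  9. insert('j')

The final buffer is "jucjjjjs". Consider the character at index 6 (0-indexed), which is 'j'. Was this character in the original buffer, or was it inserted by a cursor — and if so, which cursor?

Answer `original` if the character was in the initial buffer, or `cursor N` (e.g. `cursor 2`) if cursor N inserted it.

After op 1 (move_right): buffer="ucjus" (len 5), cursors c1@1 c2@3, authorship .....
After op 2 (add_cursor(5)): buffer="ucjus" (len 5), cursors c1@1 c2@3 c3@5, authorship .....
After op 3 (move_left): buffer="ucjus" (len 5), cursors c1@0 c2@2 c3@4, authorship .....
After op 4 (insert('c')): buffer="cuccjucs" (len 8), cursors c1@1 c2@4 c3@7, authorship 1..2..3.
After op 5 (add_cursor(7)): buffer="cuccjucs" (len 8), cursors c1@1 c2@4 c3@7 c4@7, authorship 1..2..3.
After op 6 (move_left): buffer="cuccjucs" (len 8), cursors c1@0 c2@3 c3@6 c4@6, authorship 1..2..3.
After op 7 (move_right): buffer="cuccjucs" (len 8), cursors c1@1 c2@4 c3@7 c4@7, authorship 1..2..3.
After op 8 (delete): buffer="ucjs" (len 4), cursors c1@0 c2@2 c3@3 c4@3, authorship ....
After op 9 (insert('j')): buffer="jucjjjjs" (len 8), cursors c1@1 c2@4 c3@7 c4@7, authorship 1..2.34.
Authorship (.=original, N=cursor N): 1 . . 2 . 3 4 .
Index 6: author = 4

Answer: cursor 4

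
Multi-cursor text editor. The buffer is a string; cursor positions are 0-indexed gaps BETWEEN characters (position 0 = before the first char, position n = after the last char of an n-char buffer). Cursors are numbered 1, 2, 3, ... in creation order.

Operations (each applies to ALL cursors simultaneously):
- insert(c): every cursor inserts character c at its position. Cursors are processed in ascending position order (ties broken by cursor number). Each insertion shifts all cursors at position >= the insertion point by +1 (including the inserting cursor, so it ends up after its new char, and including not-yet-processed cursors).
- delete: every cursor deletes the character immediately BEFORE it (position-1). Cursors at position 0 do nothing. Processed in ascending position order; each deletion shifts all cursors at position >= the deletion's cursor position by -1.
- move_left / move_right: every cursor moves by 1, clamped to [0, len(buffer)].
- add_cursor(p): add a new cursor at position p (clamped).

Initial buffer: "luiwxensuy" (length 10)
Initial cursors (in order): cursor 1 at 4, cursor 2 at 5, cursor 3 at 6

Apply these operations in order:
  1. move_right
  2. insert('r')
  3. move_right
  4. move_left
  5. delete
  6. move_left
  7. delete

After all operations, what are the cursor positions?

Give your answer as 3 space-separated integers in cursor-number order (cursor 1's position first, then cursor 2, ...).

Answer: 3 3 3

Derivation:
After op 1 (move_right): buffer="luiwxensuy" (len 10), cursors c1@5 c2@6 c3@7, authorship ..........
After op 2 (insert('r')): buffer="luiwxrernrsuy" (len 13), cursors c1@6 c2@8 c3@10, authorship .....1.2.3...
After op 3 (move_right): buffer="luiwxrernrsuy" (len 13), cursors c1@7 c2@9 c3@11, authorship .....1.2.3...
After op 4 (move_left): buffer="luiwxrernrsuy" (len 13), cursors c1@6 c2@8 c3@10, authorship .....1.2.3...
After op 5 (delete): buffer="luiwxensuy" (len 10), cursors c1@5 c2@6 c3@7, authorship ..........
After op 6 (move_left): buffer="luiwxensuy" (len 10), cursors c1@4 c2@5 c3@6, authorship ..........
After op 7 (delete): buffer="luinsuy" (len 7), cursors c1@3 c2@3 c3@3, authorship .......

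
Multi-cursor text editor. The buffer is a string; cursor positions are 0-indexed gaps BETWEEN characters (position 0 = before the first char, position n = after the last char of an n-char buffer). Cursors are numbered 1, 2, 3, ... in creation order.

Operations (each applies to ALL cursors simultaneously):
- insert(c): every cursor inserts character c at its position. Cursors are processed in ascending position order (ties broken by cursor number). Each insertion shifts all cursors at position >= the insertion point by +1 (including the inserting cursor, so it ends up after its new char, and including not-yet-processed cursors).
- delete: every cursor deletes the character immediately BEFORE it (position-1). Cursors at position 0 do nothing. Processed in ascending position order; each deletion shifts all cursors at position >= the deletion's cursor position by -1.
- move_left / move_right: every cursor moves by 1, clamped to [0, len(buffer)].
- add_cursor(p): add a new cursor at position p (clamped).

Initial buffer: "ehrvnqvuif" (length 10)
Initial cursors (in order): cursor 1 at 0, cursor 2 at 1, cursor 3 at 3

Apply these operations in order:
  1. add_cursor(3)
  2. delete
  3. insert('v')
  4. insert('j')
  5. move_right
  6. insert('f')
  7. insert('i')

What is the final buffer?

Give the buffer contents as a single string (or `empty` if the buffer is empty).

Answer: vvvvjjjjvffffiiiinqvuif

Derivation:
After op 1 (add_cursor(3)): buffer="ehrvnqvuif" (len 10), cursors c1@0 c2@1 c3@3 c4@3, authorship ..........
After op 2 (delete): buffer="vnqvuif" (len 7), cursors c1@0 c2@0 c3@0 c4@0, authorship .......
After op 3 (insert('v')): buffer="vvvvvnqvuif" (len 11), cursors c1@4 c2@4 c3@4 c4@4, authorship 1234.......
After op 4 (insert('j')): buffer="vvvvjjjjvnqvuif" (len 15), cursors c1@8 c2@8 c3@8 c4@8, authorship 12341234.......
After op 5 (move_right): buffer="vvvvjjjjvnqvuif" (len 15), cursors c1@9 c2@9 c3@9 c4@9, authorship 12341234.......
After op 6 (insert('f')): buffer="vvvvjjjjvffffnqvuif" (len 19), cursors c1@13 c2@13 c3@13 c4@13, authorship 12341234.1234......
After op 7 (insert('i')): buffer="vvvvjjjjvffffiiiinqvuif" (len 23), cursors c1@17 c2@17 c3@17 c4@17, authorship 12341234.12341234......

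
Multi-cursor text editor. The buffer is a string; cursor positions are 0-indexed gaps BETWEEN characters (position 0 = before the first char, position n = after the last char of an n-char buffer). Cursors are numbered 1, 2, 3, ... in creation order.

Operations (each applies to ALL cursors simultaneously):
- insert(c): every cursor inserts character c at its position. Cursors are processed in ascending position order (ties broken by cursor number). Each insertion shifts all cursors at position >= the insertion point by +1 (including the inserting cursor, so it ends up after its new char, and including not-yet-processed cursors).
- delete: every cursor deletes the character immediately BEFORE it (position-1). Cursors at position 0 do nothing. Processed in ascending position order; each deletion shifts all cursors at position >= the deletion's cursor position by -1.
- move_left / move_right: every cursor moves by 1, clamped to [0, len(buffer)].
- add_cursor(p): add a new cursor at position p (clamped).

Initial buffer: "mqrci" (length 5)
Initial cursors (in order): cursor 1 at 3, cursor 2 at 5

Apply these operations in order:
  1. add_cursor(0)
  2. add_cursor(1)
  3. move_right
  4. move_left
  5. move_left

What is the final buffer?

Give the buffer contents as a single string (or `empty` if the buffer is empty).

After op 1 (add_cursor(0)): buffer="mqrci" (len 5), cursors c3@0 c1@3 c2@5, authorship .....
After op 2 (add_cursor(1)): buffer="mqrci" (len 5), cursors c3@0 c4@1 c1@3 c2@5, authorship .....
After op 3 (move_right): buffer="mqrci" (len 5), cursors c3@1 c4@2 c1@4 c2@5, authorship .....
After op 4 (move_left): buffer="mqrci" (len 5), cursors c3@0 c4@1 c1@3 c2@4, authorship .....
After op 5 (move_left): buffer="mqrci" (len 5), cursors c3@0 c4@0 c1@2 c2@3, authorship .....

Answer: mqrci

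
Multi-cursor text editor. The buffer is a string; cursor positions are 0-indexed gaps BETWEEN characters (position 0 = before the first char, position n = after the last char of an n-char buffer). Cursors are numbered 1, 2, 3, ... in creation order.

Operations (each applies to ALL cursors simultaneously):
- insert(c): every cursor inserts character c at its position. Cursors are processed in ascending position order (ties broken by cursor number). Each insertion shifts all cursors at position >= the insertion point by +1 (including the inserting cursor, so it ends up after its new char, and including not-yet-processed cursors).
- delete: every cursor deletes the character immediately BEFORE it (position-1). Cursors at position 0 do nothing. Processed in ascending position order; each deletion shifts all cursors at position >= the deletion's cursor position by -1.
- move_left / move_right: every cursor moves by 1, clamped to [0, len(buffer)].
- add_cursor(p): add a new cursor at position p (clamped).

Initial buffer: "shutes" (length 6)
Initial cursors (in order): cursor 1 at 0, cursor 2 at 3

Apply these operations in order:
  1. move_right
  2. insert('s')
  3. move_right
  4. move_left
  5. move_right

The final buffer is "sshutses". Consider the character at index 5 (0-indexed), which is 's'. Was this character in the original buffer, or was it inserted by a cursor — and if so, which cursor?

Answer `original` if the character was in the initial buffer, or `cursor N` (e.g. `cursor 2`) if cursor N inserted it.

Answer: cursor 2

Derivation:
After op 1 (move_right): buffer="shutes" (len 6), cursors c1@1 c2@4, authorship ......
After op 2 (insert('s')): buffer="sshutses" (len 8), cursors c1@2 c2@6, authorship .1...2..
After op 3 (move_right): buffer="sshutses" (len 8), cursors c1@3 c2@7, authorship .1...2..
After op 4 (move_left): buffer="sshutses" (len 8), cursors c1@2 c2@6, authorship .1...2..
After op 5 (move_right): buffer="sshutses" (len 8), cursors c1@3 c2@7, authorship .1...2..
Authorship (.=original, N=cursor N): . 1 . . . 2 . .
Index 5: author = 2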